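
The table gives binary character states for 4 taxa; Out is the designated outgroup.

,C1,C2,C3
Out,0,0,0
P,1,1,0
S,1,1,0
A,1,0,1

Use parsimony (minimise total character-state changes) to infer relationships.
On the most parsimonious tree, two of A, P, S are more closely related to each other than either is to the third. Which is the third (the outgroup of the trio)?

The outgroup has state '0' for every character, so '1' is the derived state throughout.
C1 (derived state '1') is shared by all ingroup taxa — unites the whole ingroup.
C2 (derived state '1') is shared by P and S — a synapomorphy uniting that clade.
C3 (derived state '1') is unique to A (autapomorphy; uninformative for grouping).
Most parsimonious ingroup topology: ((P,S),A).
S and P share a more recent common ancestor with each other than either does with A, so A is the least closely related of the three.

A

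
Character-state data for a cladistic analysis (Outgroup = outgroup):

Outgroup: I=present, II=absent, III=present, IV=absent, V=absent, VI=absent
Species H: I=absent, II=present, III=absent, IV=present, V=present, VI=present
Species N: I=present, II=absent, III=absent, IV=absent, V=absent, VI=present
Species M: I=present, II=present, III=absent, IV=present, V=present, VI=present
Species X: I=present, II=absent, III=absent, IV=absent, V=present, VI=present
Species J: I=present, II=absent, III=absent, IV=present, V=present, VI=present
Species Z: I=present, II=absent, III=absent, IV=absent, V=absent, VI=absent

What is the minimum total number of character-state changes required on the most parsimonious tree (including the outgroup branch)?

Character polarity is set by the outgroup: the derived state is whichever differs from the outgroup's state, so for I, III the derived state is 'absent', and for the remaining characters it is 'present'.
I (derived state 'absent') is unique to Species H (autapomorphy; uninformative for grouping).
II: derived state 'present' in Species H and Species M only — synapomorphy for {Species H, Species M}.
All ingroup taxa share the derived state 'absent' for III; it defines the ingroup but does not resolve relationships within it.
IV: derived state 'present' in Species H, Species J, and Species M only — synapomorphy for {Species H, Species J, Species M}.
V: derived state 'present' in Species H, Species J, Species M, and Species X only — synapomorphy for {Species H, Species J, Species M, Species X}.
VI: derived state 'present' in Species H, Species J, Species M, Species N, and Species X only — synapomorphy for {Species H, Species J, Species M, Species N, Species X}.
Most parsimonious ingroup topology: (((((Species H,Species M),Species J),Species X),Species N),Species Z).
Changes per character on this tree: I: 1; II: 1; III: 1; IV: 1; V: 1; VI: 1.
Total = 6.

6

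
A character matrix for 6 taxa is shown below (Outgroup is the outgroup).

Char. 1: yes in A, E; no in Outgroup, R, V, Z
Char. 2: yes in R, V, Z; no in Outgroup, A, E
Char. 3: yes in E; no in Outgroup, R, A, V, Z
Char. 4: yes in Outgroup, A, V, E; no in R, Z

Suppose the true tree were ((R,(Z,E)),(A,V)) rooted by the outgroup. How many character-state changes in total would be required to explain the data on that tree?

8

Map each character onto ((R,(Z,E)),(A,V)) (rooted by Outgroup) and count the minimum state changes it requires (Fitch parsimony):
Char. 1: 2; Char. 2: 3; Char. 3: 1; Char. 4: 2.
Total tree length = 8.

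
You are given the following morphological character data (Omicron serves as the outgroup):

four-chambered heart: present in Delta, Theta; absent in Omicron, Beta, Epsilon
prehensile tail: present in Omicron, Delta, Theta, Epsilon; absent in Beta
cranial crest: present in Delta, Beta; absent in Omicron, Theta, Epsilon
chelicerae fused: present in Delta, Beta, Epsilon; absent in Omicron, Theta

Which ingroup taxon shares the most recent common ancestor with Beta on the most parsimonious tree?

Delta

Character polarity is set by the outgroup: the derived state is whichever differs from the outgroup's state, so for prehensile tail the derived state is 'absent', and for the remaining characters it is 'present'.
four-chambered heart (state 'present') occurs in Delta and Theta but conflicts with the nesting implied by the other characters — most parsimoniously interpreted as homoplasy.
prehensile tail (derived state 'absent') is unique to Beta (autapomorphy; uninformative for grouping).
Only Beta and Delta show the derived state 'present' for cranial crest, supporting them as a clade.
chelicerae fused (derived state 'present') is shared by Beta, Delta, and Epsilon — a synapomorphy uniting that clade.
Most parsimonious ingroup topology: (((Delta,Beta),Epsilon),Theta).
Beta and Delta form a cherry on this tree, so they are sister taxa.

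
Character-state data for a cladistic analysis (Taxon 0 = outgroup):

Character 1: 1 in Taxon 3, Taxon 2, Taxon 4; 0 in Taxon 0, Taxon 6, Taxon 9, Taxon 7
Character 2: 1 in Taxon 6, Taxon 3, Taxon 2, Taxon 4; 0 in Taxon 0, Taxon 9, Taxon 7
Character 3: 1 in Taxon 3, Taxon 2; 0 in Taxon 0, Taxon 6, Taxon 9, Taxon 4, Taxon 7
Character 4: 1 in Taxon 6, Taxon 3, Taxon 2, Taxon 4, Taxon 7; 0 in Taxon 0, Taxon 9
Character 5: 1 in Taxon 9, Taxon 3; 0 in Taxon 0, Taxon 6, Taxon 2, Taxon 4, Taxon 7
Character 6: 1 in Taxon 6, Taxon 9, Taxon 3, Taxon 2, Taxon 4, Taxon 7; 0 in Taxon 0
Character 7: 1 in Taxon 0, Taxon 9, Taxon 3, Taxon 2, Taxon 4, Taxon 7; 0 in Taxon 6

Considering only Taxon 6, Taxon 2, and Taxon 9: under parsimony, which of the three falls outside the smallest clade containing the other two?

Character polarity is set by the outgroup: the derived state is whichever differs from the outgroup's state, so for Character 7 the derived state is '0', and for the remaining characters it is '1'.
Only Taxon 2, Taxon 3, and Taxon 4 show the derived state '1' for Character 1, supporting them as a clade.
Character 2 (derived state '1') is shared by Taxon 2, Taxon 3, Taxon 4, and Taxon 6 — a synapomorphy uniting that clade.
Character 3: derived state '1' in Taxon 2 and Taxon 3 only — synapomorphy for {Taxon 2, Taxon 3}.
Character 4 (derived state '1') is shared by Taxon 2, Taxon 3, Taxon 4, Taxon 6, and Taxon 7 — a synapomorphy uniting that clade.
Character 5 groups Taxon 3 and Taxon 9, which is incompatible with the clades supported by the remaining characters; treating it as convergent (homoplasy) costs fewer steps than any alternative tree.
All ingroup taxa share the derived state '1' for Character 6; it defines the ingroup but does not resolve relationships within it.
Character 7: derived state '0' in Taxon 6 only — an autapomorphy, so it tells us nothing about relationships among taxa.
Most parsimonious ingroup topology: (((Taxon 6,((Taxon 3,Taxon 2),Taxon 4)),Taxon 7),Taxon 9).
Taxon 2 and Taxon 6 share a more recent common ancestor with each other than either does with Taxon 9, so Taxon 9 is the least closely related of the three.

Taxon 9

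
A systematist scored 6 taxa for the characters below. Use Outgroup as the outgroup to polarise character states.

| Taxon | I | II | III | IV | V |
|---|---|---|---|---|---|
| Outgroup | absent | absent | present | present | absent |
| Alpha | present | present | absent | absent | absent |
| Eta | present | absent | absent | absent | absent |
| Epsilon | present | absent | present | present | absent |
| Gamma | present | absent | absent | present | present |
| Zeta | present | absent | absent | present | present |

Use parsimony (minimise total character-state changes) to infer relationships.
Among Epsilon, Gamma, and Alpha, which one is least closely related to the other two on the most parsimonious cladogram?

Character polarity is set by the outgroup: the derived state is whichever differs from the outgroup's state, so for III, IV the derived state is 'absent', and for the remaining characters it is 'present'.
All ingroup taxa share the derived state 'present' for I; it defines the ingroup but does not resolve relationships within it.
II: derived state 'present' in Alpha only — an autapomorphy, so it tells us nothing about relationships among taxa.
III (derived state 'absent') is shared by Alpha, Eta, Gamma, and Zeta — a synapomorphy uniting that clade.
Only Alpha and Eta show the derived state 'absent' for IV, supporting them as a clade.
V: derived state 'present' in Gamma and Zeta only — synapomorphy for {Gamma, Zeta}.
Most parsimonious ingroup topology: (((Alpha,Eta),(Gamma,Zeta)),Epsilon).
Alpha and Gamma share a more recent common ancestor with each other than either does with Epsilon, so Epsilon is the least closely related of the three.

Epsilon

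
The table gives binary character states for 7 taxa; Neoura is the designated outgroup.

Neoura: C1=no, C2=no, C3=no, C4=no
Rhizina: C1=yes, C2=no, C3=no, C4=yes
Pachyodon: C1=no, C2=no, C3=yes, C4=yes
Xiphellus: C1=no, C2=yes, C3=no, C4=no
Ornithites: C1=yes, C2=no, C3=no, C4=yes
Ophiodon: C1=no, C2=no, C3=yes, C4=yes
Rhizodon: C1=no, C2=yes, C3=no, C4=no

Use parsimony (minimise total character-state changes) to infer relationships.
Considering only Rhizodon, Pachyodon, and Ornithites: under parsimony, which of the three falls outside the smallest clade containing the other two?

Rhizodon

The outgroup has state 'no' for every character, so 'yes' is the derived state throughout.
Only Ornithites and Rhizina show the derived state 'yes' for C1, supporting them as a clade.
C2 (derived state 'yes') is shared by Rhizodon and Xiphellus — a synapomorphy uniting that clade.
Only Ophiodon and Pachyodon show the derived state 'yes' for C3, supporting them as a clade.
Only Ophiodon, Ornithites, Pachyodon, and Rhizina show the derived state 'yes' for C4, supporting them as a clade.
Most parsimonious ingroup topology: (((Rhizina,Ornithites),(Pachyodon,Ophiodon)),(Xiphellus,Rhizodon)).
Ornithites and Pachyodon share a more recent common ancestor with each other than either does with Rhizodon, so Rhizodon is the least closely related of the three.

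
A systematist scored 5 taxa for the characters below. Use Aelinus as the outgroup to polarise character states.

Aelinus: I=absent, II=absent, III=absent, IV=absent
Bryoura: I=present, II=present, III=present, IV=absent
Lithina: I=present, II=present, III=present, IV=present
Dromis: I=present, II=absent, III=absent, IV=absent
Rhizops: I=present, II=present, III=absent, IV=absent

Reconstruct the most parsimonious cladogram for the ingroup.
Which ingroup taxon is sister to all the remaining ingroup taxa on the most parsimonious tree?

The outgroup has state 'absent' for every character, so 'present' is the derived state throughout.
All ingroup taxa share the derived state 'present' for I; it defines the ingroup but does not resolve relationships within it.
II (derived state 'present') is shared by Bryoura, Lithina, and Rhizops — a synapomorphy uniting that clade.
III (derived state 'present') is shared by Bryoura and Lithina — a synapomorphy uniting that clade.
IV: derived state 'present' in Lithina only — an autapomorphy, so it tells us nothing about relationships among taxa.
Most parsimonious ingroup topology: (((Bryoura,Lithina),Rhizops),Dromis).
Dromis is sister to the clade containing all other ingroup taxa, so it is the earliest-diverging (most basal) ingroup lineage.

Dromis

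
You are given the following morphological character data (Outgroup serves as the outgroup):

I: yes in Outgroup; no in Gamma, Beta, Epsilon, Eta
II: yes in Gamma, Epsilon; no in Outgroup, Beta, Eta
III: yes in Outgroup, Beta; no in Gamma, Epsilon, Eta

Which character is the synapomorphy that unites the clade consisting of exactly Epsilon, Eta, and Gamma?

III

Character polarity is set by the outgroup: the derived state is whichever differs from the outgroup's state, so for I, III the derived state is 'no', and for the remaining characters it is 'yes'.
I (derived state 'no') is shared by all ingroup taxa — unites the whole ingroup.
II (derived state 'yes') is shared by Epsilon and Gamma — a synapomorphy uniting that clade.
Only Epsilon, Eta, and Gamma show the derived state 'no' for III, supporting them as a clade.
Most parsimonious ingroup topology: (((Gamma,Epsilon),Eta),Beta).
The clade {Epsilon, Eta, Gamma} is supported by III: its derived state 'no' occurs in exactly those taxa and in no other taxon (including the outgroup).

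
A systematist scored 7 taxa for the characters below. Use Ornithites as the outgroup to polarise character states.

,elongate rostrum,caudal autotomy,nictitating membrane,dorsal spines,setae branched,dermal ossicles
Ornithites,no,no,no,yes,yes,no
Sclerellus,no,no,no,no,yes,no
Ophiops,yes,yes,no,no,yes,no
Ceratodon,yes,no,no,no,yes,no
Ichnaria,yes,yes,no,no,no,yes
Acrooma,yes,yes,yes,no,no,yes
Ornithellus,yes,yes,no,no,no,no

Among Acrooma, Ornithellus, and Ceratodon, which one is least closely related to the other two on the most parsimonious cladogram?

Ceratodon

Character polarity is set by the outgroup: the derived state is whichever differs from the outgroup's state, so for dorsal spines, setae branched the derived state is 'no', and for the remaining characters it is 'yes'.
Only Acrooma, Ceratodon, Ichnaria, Ophiops, and Ornithellus show the derived state 'yes' for elongate rostrum, supporting them as a clade.
caudal autotomy: derived state 'yes' in Acrooma, Ichnaria, Ophiops, and Ornithellus only — synapomorphy for {Acrooma, Ichnaria, Ophiops, Ornithellus}.
nictitating membrane (derived state 'yes') is unique to Acrooma (autapomorphy; uninformative for grouping).
All ingroup taxa share the derived state 'no' for dorsal spines; it defines the ingroup but does not resolve relationships within it.
setae branched: derived state 'no' in Acrooma, Ichnaria, and Ornithellus only — synapomorphy for {Acrooma, Ichnaria, Ornithellus}.
dermal ossicles: derived state 'yes' in Acrooma and Ichnaria only — synapomorphy for {Acrooma, Ichnaria}.
Most parsimonious ingroup topology: (Sclerellus,((Ophiops,((Ichnaria,Acrooma),Ornithellus)),Ceratodon)).
Acrooma and Ornithellus share a more recent common ancestor with each other than either does with Ceratodon, so Ceratodon is the least closely related of the three.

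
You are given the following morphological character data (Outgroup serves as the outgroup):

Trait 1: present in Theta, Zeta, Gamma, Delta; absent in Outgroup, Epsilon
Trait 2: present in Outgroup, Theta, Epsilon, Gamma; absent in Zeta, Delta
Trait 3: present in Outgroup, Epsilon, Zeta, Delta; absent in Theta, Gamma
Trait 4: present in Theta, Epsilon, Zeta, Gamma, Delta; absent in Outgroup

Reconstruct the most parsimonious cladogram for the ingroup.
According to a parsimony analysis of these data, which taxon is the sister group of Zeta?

Delta

Character polarity is set by the outgroup: the derived state is whichever differs from the outgroup's state, so for Trait 2, Trait 3 the derived state is 'absent', and for the remaining characters it is 'present'.
Trait 1: derived state 'present' in Delta, Gamma, Theta, and Zeta only — synapomorphy for {Delta, Gamma, Theta, Zeta}.
Trait 2: derived state 'absent' in Delta and Zeta only — synapomorphy for {Delta, Zeta}.
Trait 3: derived state 'absent' in Gamma and Theta only — synapomorphy for {Gamma, Theta}.
Trait 4 (derived state 'present') is shared by all ingroup taxa — unites the whole ingroup.
Most parsimonious ingroup topology: (((Theta,Gamma),(Zeta,Delta)),Epsilon).
Zeta and Delta form a cherry on this tree, so they are sister taxa.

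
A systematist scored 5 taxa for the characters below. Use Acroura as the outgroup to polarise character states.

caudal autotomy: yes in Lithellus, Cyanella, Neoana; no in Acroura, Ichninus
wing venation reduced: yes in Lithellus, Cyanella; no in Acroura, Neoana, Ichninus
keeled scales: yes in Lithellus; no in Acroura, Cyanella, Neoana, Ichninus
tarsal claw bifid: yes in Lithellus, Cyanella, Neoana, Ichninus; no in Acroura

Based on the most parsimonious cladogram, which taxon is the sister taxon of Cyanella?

Lithellus

The outgroup has state 'no' for every character, so 'yes' is the derived state throughout.
caudal autotomy: derived state 'yes' in Cyanella, Lithellus, and Neoana only — synapomorphy for {Cyanella, Lithellus, Neoana}.
Only Cyanella and Lithellus show the derived state 'yes' for wing venation reduced, supporting them as a clade.
keeled scales (derived state 'yes') is unique to Lithellus (autapomorphy; uninformative for grouping).
All ingroup taxa share the derived state 'yes' for tarsal claw bifid; it defines the ingroup but does not resolve relationships within it.
Most parsimonious ingroup topology: (((Lithellus,Cyanella),Neoana),Ichninus).
Cyanella and Lithellus form a cherry on this tree, so they are sister taxa.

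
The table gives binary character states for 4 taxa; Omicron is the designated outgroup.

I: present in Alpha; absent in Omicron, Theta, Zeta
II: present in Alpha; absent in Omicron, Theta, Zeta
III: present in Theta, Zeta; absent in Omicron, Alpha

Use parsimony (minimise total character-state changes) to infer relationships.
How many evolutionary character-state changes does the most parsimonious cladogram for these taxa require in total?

3

The outgroup has state 'absent' for every character, so 'present' is the derived state throughout.
I: derived state 'present' in Alpha only — an autapomorphy, so it tells us nothing about relationships among taxa.
II: derived state 'present' in Alpha only — an autapomorphy, so it tells us nothing about relationships among taxa.
Only Theta and Zeta show the derived state 'present' for III, supporting them as a clade.
Most parsimonious ingroup topology: (Alpha,(Theta,Zeta)).
Changes per character on this tree: I: 1; II: 1; III: 1.
Total = 3.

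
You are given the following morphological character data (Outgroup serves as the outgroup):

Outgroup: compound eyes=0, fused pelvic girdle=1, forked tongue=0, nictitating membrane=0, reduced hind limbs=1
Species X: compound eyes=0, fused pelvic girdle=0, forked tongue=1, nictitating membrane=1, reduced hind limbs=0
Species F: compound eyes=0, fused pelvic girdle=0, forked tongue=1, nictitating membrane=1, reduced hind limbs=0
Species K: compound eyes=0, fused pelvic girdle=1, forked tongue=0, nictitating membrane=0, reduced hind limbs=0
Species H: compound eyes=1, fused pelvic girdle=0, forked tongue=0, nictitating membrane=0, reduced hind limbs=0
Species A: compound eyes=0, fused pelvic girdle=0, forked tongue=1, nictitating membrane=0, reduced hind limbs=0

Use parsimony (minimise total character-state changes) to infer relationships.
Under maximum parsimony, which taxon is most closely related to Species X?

Character polarity is set by the outgroup: the derived state is whichever differs from the outgroup's state, so for fused pelvic girdle, reduced hind limbs the derived state is '0', and for the remaining characters it is '1'.
compound eyes (derived state '1') is unique to Species H (autapomorphy; uninformative for grouping).
fused pelvic girdle (derived state '0') is shared by Species A, Species F, Species H, and Species X — a synapomorphy uniting that clade.
forked tongue (derived state '1') is shared by Species A, Species F, and Species X — a synapomorphy uniting that clade.
Only Species F and Species X show the derived state '1' for nictitating membrane, supporting them as a clade.
reduced hind limbs (derived state '0') is shared by all ingroup taxa — unites the whole ingroup.
Most parsimonious ingroup topology: ((((Species X,Species F),Species A),Species H),Species K).
Species X and Species F form a cherry on this tree, so they are sister taxa.

Species F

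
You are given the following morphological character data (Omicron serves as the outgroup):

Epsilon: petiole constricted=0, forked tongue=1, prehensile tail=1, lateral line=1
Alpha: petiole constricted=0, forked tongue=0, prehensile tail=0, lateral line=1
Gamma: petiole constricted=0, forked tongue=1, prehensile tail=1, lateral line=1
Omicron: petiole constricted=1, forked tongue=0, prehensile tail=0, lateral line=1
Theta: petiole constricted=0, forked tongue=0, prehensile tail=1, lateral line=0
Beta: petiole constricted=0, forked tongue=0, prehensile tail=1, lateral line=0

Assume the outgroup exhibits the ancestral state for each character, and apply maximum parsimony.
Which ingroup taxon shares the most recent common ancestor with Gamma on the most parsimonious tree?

Epsilon

Character polarity is set by the outgroup: the derived state is whichever differs from the outgroup's state, so for petiole constricted, lateral line the derived state is '0', and for the remaining characters it is '1'.
petiole constricted (derived state '0') is shared by all ingroup taxa — unites the whole ingroup.
Only Epsilon and Gamma show the derived state '1' for forked tongue, supporting them as a clade.
prehensile tail: derived state '1' in Beta, Epsilon, Gamma, and Theta only — synapomorphy for {Beta, Epsilon, Gamma, Theta}.
Only Beta and Theta show the derived state '0' for lateral line, supporting them as a clade.
Most parsimonious ingroup topology: (((Theta,Beta),(Epsilon,Gamma)),Alpha).
Gamma and Epsilon form a cherry on this tree, so they are sister taxa.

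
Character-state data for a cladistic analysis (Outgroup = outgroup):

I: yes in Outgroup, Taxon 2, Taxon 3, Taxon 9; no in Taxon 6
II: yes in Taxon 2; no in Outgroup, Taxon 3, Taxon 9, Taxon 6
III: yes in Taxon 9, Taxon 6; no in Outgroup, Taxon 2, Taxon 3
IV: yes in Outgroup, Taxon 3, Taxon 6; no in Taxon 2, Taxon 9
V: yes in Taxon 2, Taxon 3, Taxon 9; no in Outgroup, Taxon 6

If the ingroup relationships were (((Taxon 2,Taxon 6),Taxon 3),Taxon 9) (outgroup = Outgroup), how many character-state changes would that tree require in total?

8

Map each character onto (((Taxon 2,Taxon 6),Taxon 3),Taxon 9) (rooted by Outgroup) and count the minimum state changes it requires (Fitch parsimony):
I: 1; II: 1; III: 2; IV: 2; V: 2.
Total tree length = 8.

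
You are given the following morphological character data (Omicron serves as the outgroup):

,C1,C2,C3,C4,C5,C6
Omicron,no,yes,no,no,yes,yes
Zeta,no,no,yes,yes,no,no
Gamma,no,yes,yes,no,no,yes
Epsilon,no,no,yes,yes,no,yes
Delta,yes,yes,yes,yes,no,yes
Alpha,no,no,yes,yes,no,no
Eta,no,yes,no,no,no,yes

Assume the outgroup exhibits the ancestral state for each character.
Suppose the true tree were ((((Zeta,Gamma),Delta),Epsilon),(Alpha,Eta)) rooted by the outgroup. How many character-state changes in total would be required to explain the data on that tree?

Map each character onto ((((Zeta,Gamma),Delta),Epsilon),(Alpha,Eta)) (rooted by Omicron) and count the minimum state changes it requires (Fitch parsimony):
C1: 1; C2: 3; C3: 2; C4: 3; C5: 1; C6: 2.
Total tree length = 12.

12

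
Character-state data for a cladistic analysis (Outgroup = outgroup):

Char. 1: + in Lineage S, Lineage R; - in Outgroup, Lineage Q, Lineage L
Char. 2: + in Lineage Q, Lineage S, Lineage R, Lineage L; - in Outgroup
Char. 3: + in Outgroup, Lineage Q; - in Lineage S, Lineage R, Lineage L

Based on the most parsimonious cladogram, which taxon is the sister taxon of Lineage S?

Lineage R

Character polarity is set by the outgroup: the derived state is whichever differs from the outgroup's state, so for Char. 3 the derived state is '-', and for the remaining characters it is '+'.
Only Lineage R and Lineage S show the derived state '+' for Char. 1, supporting them as a clade.
All ingroup taxa share the derived state '+' for Char. 2; it defines the ingroup but does not resolve relationships within it.
Char. 3 (derived state '-') is shared by Lineage L, Lineage R, and Lineage S — a synapomorphy uniting that clade.
Most parsimonious ingroup topology: (Lineage Q,((Lineage S,Lineage R),Lineage L)).
Lineage S and Lineage R form a cherry on this tree, so they are sister taxa.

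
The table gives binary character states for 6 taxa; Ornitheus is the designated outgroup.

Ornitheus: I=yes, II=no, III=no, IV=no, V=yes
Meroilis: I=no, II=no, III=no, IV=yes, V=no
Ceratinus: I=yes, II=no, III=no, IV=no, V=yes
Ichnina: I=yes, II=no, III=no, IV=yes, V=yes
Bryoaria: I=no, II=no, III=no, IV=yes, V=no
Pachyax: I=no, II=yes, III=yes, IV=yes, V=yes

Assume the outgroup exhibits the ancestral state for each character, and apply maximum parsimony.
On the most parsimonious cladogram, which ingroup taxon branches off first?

Ceratinus

Character polarity is set by the outgroup: the derived state is whichever differs from the outgroup's state, so for I, V the derived state is 'no', and for the remaining characters it is 'yes'.
Only Bryoaria, Meroilis, and Pachyax show the derived state 'no' for I, supporting them as a clade.
II: derived state 'yes' in Pachyax only — an autapomorphy, so it tells us nothing about relationships among taxa.
III (derived state 'yes') is unique to Pachyax (autapomorphy; uninformative for grouping).
Only Bryoaria, Ichnina, Meroilis, and Pachyax show the derived state 'yes' for IV, supporting them as a clade.
V: derived state 'no' in Bryoaria and Meroilis only — synapomorphy for {Bryoaria, Meroilis}.
Most parsimonious ingroup topology: ((((Meroilis,Bryoaria),Pachyax),Ichnina),Ceratinus).
Ceratinus is sister to the clade containing all other ingroup taxa, so it is the earliest-diverging (most basal) ingroup lineage.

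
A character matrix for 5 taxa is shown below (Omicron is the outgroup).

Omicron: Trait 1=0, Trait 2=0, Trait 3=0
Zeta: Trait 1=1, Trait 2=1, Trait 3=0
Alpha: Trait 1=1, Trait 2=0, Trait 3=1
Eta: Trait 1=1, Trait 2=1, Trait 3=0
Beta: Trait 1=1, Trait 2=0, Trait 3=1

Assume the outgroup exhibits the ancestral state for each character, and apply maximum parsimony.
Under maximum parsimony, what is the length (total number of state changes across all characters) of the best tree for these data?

3

The outgroup has state '0' for every character, so '1' is the derived state throughout.
Trait 1 (derived state '1') is shared by all ingroup taxa — unites the whole ingroup.
Trait 2: derived state '1' in Eta and Zeta only — synapomorphy for {Eta, Zeta}.
Trait 3: derived state '1' in Alpha and Beta only — synapomorphy for {Alpha, Beta}.
Most parsimonious ingroup topology: ((Zeta,Eta),(Alpha,Beta)).
Changes per character on this tree: Trait 1: 1; Trait 2: 1; Trait 3: 1.
Total = 3.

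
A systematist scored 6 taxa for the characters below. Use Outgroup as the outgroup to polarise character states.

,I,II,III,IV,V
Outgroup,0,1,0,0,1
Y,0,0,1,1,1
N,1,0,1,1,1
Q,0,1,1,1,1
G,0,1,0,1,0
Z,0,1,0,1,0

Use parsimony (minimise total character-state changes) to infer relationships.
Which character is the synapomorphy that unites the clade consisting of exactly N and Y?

II

Character polarity is set by the outgroup: the derived state is whichever differs from the outgroup's state, so for II, V the derived state is '0', and for the remaining characters it is '1'.
I (derived state '1') is unique to N (autapomorphy; uninformative for grouping).
Only N and Y show the derived state '0' for II, supporting them as a clade.
III: derived state '1' in N, Q, and Y only — synapomorphy for {N, Q, Y}.
All ingroup taxa share the derived state '1' for IV; it defines the ingroup but does not resolve relationships within it.
V: derived state '0' in G and Z only — synapomorphy for {G, Z}.
Most parsimonious ingroup topology: (((Y,N),Q),(G,Z)).
The clade {N, Y} is supported by II: its derived state '0' occurs in exactly those taxa and in no other taxon (including the outgroup).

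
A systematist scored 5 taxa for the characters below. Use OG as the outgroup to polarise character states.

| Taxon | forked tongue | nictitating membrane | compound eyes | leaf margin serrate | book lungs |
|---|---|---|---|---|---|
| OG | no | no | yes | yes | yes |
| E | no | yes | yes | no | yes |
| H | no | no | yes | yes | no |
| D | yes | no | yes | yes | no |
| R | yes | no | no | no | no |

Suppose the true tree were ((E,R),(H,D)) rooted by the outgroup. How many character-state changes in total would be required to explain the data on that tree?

Map each character onto ((E,R),(H,D)) (rooted by OG) and count the minimum state changes it requires (Fitch parsimony):
forked tongue: 2; nictitating membrane: 1; compound eyes: 1; leaf margin serrate: 1; book lungs: 2.
Total tree length = 7.

7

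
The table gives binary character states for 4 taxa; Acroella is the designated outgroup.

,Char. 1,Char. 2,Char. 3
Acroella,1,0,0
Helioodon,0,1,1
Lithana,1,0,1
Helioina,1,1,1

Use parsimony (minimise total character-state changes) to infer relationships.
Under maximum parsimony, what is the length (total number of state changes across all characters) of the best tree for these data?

3

Character polarity is set by the outgroup: the derived state is whichever differs from the outgroup's state, so for Char. 1 the derived state is '0', and for the remaining characters it is '1'.
Char. 1: derived state '0' in Helioodon only — an autapomorphy, so it tells us nothing about relationships among taxa.
Char. 2 (derived state '1') is shared by Helioina and Helioodon — a synapomorphy uniting that clade.
All ingroup taxa share the derived state '1' for Char. 3; it defines the ingroup but does not resolve relationships within it.
Most parsimonious ingroup topology: ((Helioodon,Helioina),Lithana).
Changes per character on this tree: Char. 1: 1; Char. 2: 1; Char. 3: 1.
Total = 3.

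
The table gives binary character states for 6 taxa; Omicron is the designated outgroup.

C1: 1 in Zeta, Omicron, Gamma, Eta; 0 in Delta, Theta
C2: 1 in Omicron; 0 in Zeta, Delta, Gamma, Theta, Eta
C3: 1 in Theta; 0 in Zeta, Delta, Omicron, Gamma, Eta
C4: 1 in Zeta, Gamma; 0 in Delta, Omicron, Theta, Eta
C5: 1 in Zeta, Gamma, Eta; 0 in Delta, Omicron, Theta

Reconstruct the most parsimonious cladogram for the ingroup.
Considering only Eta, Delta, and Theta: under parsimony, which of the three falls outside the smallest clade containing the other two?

Character polarity is set by the outgroup: the derived state is whichever differs from the outgroup's state, so for C1, C2 the derived state is '0', and for the remaining characters it is '1'.
C1: derived state '0' in Delta and Theta only — synapomorphy for {Delta, Theta}.
C2 (derived state '0') is shared by all ingroup taxa — unites the whole ingroup.
C3: derived state '1' in Theta only — an autapomorphy, so it tells us nothing about relationships among taxa.
Only Gamma and Zeta show the derived state '1' for C4, supporting them as a clade.
C5 (derived state '1') is shared by Eta, Gamma, and Zeta — a synapomorphy uniting that clade.
Most parsimonious ingroup topology: ((Theta,Delta),((Gamma,Zeta),Eta)).
Delta and Theta share a more recent common ancestor with each other than either does with Eta, so Eta is the least closely related of the three.

Eta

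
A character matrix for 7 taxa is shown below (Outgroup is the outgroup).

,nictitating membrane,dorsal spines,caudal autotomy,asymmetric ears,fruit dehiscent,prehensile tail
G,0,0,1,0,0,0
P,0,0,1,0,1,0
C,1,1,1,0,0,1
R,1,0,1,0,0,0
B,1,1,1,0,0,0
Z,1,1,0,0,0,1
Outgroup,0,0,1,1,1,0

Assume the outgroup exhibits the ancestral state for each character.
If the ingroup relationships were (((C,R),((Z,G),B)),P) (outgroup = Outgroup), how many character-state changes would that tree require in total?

Map each character onto (((C,R),((Z,G),B)),P) (rooted by Outgroup) and count the minimum state changes it requires (Fitch parsimony):
nictitating membrane: 2; dorsal spines: 3; caudal autotomy: 1; asymmetric ears: 1; fruit dehiscent: 1; prehensile tail: 2.
Total tree length = 10.

10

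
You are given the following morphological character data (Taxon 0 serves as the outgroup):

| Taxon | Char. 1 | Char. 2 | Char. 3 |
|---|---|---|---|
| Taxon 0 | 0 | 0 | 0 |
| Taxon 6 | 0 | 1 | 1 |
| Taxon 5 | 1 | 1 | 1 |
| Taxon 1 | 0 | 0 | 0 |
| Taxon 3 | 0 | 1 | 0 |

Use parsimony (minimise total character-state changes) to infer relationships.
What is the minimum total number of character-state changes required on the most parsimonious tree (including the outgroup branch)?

3

The outgroup has state '0' for every character, so '1' is the derived state throughout.
Char. 1 (derived state '1') is unique to Taxon 5 (autapomorphy; uninformative for grouping).
Only Taxon 3, Taxon 5, and Taxon 6 show the derived state '1' for Char. 2, supporting them as a clade.
Char. 3 (derived state '1') is shared by Taxon 5 and Taxon 6 — a synapomorphy uniting that clade.
Most parsimonious ingroup topology: (((Taxon 6,Taxon 5),Taxon 3),Taxon 1).
Changes per character on this tree: Char. 1: 1; Char. 2: 1; Char. 3: 1.
Total = 3.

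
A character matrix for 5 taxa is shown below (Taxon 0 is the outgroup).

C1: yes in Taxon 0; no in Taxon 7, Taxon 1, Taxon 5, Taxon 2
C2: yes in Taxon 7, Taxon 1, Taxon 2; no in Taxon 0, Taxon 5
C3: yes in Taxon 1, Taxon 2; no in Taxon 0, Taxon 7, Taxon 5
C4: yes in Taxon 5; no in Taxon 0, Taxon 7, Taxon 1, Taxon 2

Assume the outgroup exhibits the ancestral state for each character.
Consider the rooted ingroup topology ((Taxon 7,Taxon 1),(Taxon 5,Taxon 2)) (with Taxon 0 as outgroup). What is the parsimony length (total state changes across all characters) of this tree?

Map each character onto ((Taxon 7,Taxon 1),(Taxon 5,Taxon 2)) (rooted by Taxon 0) and count the minimum state changes it requires (Fitch parsimony):
C1: 1; C2: 2; C3: 2; C4: 1.
Total tree length = 6.

6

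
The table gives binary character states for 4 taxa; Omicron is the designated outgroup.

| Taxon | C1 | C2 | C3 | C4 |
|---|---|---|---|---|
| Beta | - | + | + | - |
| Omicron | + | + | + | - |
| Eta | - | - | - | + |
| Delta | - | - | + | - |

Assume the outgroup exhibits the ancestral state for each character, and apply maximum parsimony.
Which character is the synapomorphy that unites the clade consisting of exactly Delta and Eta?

C2

Character polarity is set by the outgroup: the derived state is whichever differs from the outgroup's state, so for C1, C2, C3 the derived state is '-', and for the remaining characters it is '+'.
C1 (derived state '-') is shared by all ingroup taxa — unites the whole ingroup.
C2: derived state '-' in Delta and Eta only — synapomorphy for {Delta, Eta}.
C3: derived state '-' in Eta only — an autapomorphy, so it tells us nothing about relationships among taxa.
C4 (derived state '+') is unique to Eta (autapomorphy; uninformative for grouping).
Most parsimonious ingroup topology: ((Eta,Delta),Beta).
The clade {Delta, Eta} is supported by C2: its derived state '-' occurs in exactly those taxa and in no other taxon (including the outgroup).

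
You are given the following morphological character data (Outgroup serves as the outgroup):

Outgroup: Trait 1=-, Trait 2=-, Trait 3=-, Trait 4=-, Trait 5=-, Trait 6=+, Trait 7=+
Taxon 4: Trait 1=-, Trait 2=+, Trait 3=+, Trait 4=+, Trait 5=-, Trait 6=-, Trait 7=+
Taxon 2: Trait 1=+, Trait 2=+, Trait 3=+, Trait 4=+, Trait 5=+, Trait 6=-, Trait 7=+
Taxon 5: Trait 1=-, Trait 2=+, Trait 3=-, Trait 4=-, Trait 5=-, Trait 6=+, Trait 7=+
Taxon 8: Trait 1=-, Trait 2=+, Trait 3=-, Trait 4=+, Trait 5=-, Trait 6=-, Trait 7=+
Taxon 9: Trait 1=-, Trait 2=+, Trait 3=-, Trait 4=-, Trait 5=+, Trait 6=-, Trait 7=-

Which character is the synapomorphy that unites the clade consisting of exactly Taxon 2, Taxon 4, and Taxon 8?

Trait 4

Character polarity is set by the outgroup: the derived state is whichever differs from the outgroup's state, so for Trait 6, Trait 7 the derived state is '-', and for the remaining characters it is '+'.
Trait 1: derived state '+' in Taxon 2 only — an autapomorphy, so it tells us nothing about relationships among taxa.
All ingroup taxa share the derived state '+' for Trait 2; it defines the ingroup but does not resolve relationships within it.
Only Taxon 2 and Taxon 4 show the derived state '+' for Trait 3, supporting them as a clade.
Trait 4 (derived state '+') is shared by Taxon 2, Taxon 4, and Taxon 8 — a synapomorphy uniting that clade.
Trait 5 groups Taxon 2 and Taxon 9, which is incompatible with the clades supported by the remaining characters; treating it as convergent (homoplasy) costs fewer steps than any alternative tree.
Trait 6 (derived state '-') is shared by Taxon 2, Taxon 4, Taxon 8, and Taxon 9 — a synapomorphy uniting that clade.
Trait 7 (derived state '-') is unique to Taxon 9 (autapomorphy; uninformative for grouping).
Most parsimonious ingroup topology: ((((Taxon 4,Taxon 2),Taxon 8),Taxon 9),Taxon 5).
The clade {Taxon 2, Taxon 4, Taxon 8} is supported by Trait 4: its derived state '+' occurs in exactly those taxa and in no other taxon (including the outgroup).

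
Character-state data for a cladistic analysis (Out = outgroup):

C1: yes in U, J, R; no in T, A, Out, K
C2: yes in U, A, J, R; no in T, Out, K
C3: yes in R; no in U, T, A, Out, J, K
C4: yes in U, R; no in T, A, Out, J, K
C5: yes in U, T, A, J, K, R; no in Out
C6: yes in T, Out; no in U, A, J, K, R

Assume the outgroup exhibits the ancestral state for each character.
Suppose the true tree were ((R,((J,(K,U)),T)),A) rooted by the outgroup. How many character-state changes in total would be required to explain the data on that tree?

12

Map each character onto ((R,((J,(K,U)),T)),A) (rooted by Out) and count the minimum state changes it requires (Fitch parsimony):
C1: 3; C2: 3; C3: 1; C4: 2; C5: 1; C6: 2.
Total tree length = 12.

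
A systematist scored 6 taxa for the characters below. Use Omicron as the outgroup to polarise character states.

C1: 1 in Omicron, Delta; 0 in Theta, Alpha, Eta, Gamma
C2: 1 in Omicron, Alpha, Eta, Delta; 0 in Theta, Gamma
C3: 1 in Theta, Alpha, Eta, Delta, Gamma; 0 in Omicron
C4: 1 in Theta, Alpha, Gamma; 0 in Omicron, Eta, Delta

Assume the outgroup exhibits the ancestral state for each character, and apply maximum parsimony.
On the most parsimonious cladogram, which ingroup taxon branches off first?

Character polarity is set by the outgroup: the derived state is whichever differs from the outgroup's state, so for C1, C2 the derived state is '0', and for the remaining characters it is '1'.
C1: derived state '0' in Alpha, Eta, Gamma, and Theta only — synapomorphy for {Alpha, Eta, Gamma, Theta}.
C2 (derived state '0') is shared by Gamma and Theta — a synapomorphy uniting that clade.
C3 (derived state '1') is shared by all ingroup taxa — unites the whole ingroup.
Only Alpha, Gamma, and Theta show the derived state '1' for C4, supporting them as a clade.
Most parsimonious ingroup topology: ((((Theta,Gamma),Alpha),Eta),Delta).
Delta is sister to the clade containing all other ingroup taxa, so it is the earliest-diverging (most basal) ingroup lineage.

Delta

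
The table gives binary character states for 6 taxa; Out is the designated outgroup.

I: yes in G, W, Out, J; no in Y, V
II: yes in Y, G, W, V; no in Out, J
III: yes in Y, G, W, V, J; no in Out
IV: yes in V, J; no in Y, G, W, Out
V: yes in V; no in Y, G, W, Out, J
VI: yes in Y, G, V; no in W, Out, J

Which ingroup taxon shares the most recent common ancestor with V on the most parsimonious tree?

Y

Character polarity is set by the outgroup: the derived state is whichever differs from the outgroup's state, so for I the derived state is 'no', and for the remaining characters it is 'yes'.
I: derived state 'no' in V and Y only — synapomorphy for {V, Y}.
Only G, V, W, and Y show the derived state 'yes' for II, supporting them as a clade.
III (derived state 'yes') is shared by all ingroup taxa — unites the whole ingroup.
IV groups J and V, which is incompatible with the clades supported by the remaining characters; treating it as convergent (homoplasy) costs fewer steps than any alternative tree.
V: derived state 'yes' in V only — an autapomorphy, so it tells us nothing about relationships among taxa.
VI (derived state 'yes') is shared by G, V, and Y — a synapomorphy uniting that clade.
Most parsimonious ingroup topology: (((G,(V,Y)),W),J).
V and Y form a cherry on this tree, so they are sister taxa.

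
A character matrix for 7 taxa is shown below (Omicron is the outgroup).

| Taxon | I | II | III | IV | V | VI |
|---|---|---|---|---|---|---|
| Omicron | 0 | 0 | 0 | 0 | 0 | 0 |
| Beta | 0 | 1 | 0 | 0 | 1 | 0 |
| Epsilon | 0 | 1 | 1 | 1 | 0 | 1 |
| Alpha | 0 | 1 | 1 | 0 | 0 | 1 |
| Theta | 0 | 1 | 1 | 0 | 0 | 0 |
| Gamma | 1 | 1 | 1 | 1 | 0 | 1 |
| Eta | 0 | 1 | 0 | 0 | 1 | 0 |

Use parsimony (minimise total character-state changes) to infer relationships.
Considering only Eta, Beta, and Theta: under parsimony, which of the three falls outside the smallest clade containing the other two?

Theta

The outgroup has state '0' for every character, so '1' is the derived state throughout.
I: derived state '1' in Gamma only — an autapomorphy, so it tells us nothing about relationships among taxa.
II (derived state '1') is shared by all ingroup taxa — unites the whole ingroup.
Only Alpha, Epsilon, Gamma, and Theta show the derived state '1' for III, supporting them as a clade.
IV: derived state '1' in Epsilon and Gamma only — synapomorphy for {Epsilon, Gamma}.
V (derived state '1') is shared by Beta and Eta — a synapomorphy uniting that clade.
VI: derived state '1' in Alpha, Epsilon, and Gamma only — synapomorphy for {Alpha, Epsilon, Gamma}.
Most parsimonious ingroup topology: ((Beta,Eta),(((Epsilon,Gamma),Alpha),Theta)).
Eta and Beta share a more recent common ancestor with each other than either does with Theta, so Theta is the least closely related of the three.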